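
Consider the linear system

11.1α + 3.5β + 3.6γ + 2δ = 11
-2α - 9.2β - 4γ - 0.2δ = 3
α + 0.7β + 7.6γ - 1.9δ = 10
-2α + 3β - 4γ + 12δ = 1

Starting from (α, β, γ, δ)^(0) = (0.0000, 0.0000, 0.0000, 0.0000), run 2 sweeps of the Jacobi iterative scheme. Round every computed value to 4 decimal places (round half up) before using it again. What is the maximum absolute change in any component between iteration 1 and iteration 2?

Iteration 1:
  α = (11 - (3.5)·0.0000 - (3.6)·0.0000 - (2)·0.0000) / (11.1) = 0.9910
  β = (3 - (-2)·0.0000 - (-4)·0.0000 - (-0.2)·0.0000) / (-9.2) = -0.3261
  γ = (10 - (1)·0.0000 - (0.7)·0.0000 - (-1.9)·0.0000) / (7.6) = 1.3158
  δ = (1 - (-2)·0.0000 - (3)·0.0000 - (-4)·0.0000) / (12) = 0.0833
Iteration 2:
  α = (11 - (3.5)·-0.3261 - (3.6)·1.3158 - (2)·0.0833) / (11.1) = 0.6521
  β = (3 - (-2)·0.9910 - (-4)·1.3158 - (-0.2)·0.0833) / (-9.2) = -1.1154
  γ = (10 - (1)·0.9910 - (0.7)·-0.3261 - (-1.9)·0.0833) / (7.6) = 1.2363
  δ = (1 - (-2)·0.9910 - (3)·-0.3261 - (-4)·1.3158) / (12) = 0.7686
Change: (-0.3389, -0.7893, -0.0795, 0.6853) → max |·| = 0.7893

0.7893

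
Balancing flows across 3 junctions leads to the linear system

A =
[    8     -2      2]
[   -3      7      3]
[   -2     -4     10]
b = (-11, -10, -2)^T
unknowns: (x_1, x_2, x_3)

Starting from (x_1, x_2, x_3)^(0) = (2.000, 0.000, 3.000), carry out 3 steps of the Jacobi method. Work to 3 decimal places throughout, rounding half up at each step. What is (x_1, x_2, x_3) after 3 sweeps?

(-1.639, -1.652, -1.548)

Iteration 1:
  x_1 = (-11 - (-2)·0.000 - (2)·3.000) / (8) = -2.125
  x_2 = (-10 - (-3)·2.000 - (3)·3.000) / (7) = -1.857
  x_3 = (-2 - (-2)·2.000 - (-4)·0.000) / (10) = 0.200
Iteration 2:
  x_1 = (-11 - (-2)·-1.857 - (2)·0.200) / (8) = -1.889
  x_2 = (-10 - (-3)·-2.125 - (3)·0.200) / (7) = -2.425
  x_3 = (-2 - (-2)·-2.125 - (-4)·-1.857) / (10) = -1.368
Iteration 3:
  x_1 = (-11 - (-2)·-2.425 - (2)·-1.368) / (8) = -1.639
  x_2 = (-10 - (-3)·-1.889 - (3)·-1.368) / (7) = -1.652
  x_3 = (-2 - (-2)·-1.889 - (-4)·-2.425) / (10) = -1.548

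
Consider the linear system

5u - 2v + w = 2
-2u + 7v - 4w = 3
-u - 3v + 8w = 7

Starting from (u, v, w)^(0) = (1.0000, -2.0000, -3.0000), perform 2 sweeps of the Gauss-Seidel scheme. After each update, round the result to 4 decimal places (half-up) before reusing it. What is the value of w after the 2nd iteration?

1.0882

Iteration 1:
  u = (2 - (-2)·-2.0000 - (1)·-3.0000) / (5) = 0.2000
  v = (3 - (-2)·0.2000 - (-4)·-3.0000) / (7) = -1.2286
  w = (7 - (-1)·0.2000 - (-3)·-1.2286) / (8) = 0.4393
Iteration 2:
  u = (2 - (-2)·-1.2286 - (1)·0.4393) / (5) = -0.1793
  v = (3 - (-2)·-0.1793 - (-4)·0.4393) / (7) = 0.6284
  w = (7 - (-1)·-0.1793 - (-3)·0.6284) / (8) = 1.0882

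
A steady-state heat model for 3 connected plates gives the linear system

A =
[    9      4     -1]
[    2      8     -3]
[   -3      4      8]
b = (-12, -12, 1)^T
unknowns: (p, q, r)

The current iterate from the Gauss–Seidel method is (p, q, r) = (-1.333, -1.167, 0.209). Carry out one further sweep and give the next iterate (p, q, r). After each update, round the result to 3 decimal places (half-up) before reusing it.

(-0.791, -1.224, 0.440)

One sweep:
  p = (-12 - (4)·-1.167 - (-1)·0.209) / (9) = -0.791
  q = (-12 - (2)·-0.791 - (-3)·0.209) / (8) = -1.224
  r = (1 - (-3)·-0.791 - (4)·-1.224) / (8) = 0.440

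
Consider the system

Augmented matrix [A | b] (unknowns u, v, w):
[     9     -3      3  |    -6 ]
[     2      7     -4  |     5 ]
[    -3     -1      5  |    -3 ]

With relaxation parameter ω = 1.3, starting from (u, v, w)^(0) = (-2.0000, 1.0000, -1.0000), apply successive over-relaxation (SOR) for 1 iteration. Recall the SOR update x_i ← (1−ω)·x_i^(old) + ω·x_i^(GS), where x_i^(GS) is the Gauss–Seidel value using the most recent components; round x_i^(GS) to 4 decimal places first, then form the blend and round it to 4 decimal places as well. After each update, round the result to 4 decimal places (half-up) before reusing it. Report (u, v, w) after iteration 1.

Iteration 1:
  u: GS value = (-6 - (-3)·1.0000 - (3)·-1.0000) / (9) = 0.0000;  u ← (1−ω)·-2.0000 + ω·0.0000 = 0.6000
  v: GS value = (5 - (2)·0.6000 - (-4)·-1.0000) / (7) = -0.0286;  v ← (1−ω)·1.0000 + ω·-0.0286 = -0.3372
  w: GS value = (-3 - (-3)·0.6000 - (-1)·-0.3372) / (5) = -0.3074;  w ← (1−ω)·-1.0000 + ω·-0.3074 = -0.0996

(0.6000, -0.3372, -0.0996)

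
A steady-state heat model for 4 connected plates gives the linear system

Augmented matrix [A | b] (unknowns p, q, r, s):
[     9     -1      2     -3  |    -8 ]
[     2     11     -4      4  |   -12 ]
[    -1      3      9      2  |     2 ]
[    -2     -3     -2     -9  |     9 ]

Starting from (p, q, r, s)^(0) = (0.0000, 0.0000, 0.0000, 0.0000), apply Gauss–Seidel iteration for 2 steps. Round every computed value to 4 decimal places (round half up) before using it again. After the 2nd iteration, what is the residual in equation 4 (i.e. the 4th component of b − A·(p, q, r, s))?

Iteration 1:
  p = (-8 - (-1)·0.0000 - (2)·0.0000 - (-3)·0.0000) / (9) = -0.8889
  q = (-12 - (2)·-0.8889 - (-4)·0.0000 - (4)·0.0000) / (11) = -0.9293
  r = (2 - (-1)·-0.8889 - (3)·-0.9293 - (2)·0.0000) / (9) = 0.4332
  s = (9 - (-2)·-0.8889 - (-3)·-0.9293 - (-2)·0.4332) / (-9) = -0.5890
Iteration 2:
  p = (-8 - (-1)·-0.9293 - (2)·0.4332 - (-3)·-0.5890) / (9) = -1.2847
  q = (-12 - (2)·-1.2847 - (-4)·0.4332 - (4)·-0.5890) / (11) = -0.4856
  r = (2 - (-1)·-1.2847 - (3)·-0.4856 - (2)·-0.5890) / (9) = 0.3722
  s = (9 - (-2)·-1.2847 - (-3)·-0.4856 - (-2)·0.3722) / (-9) = -0.6354
Residual b − A·x = (0.4261, -0.0586, 0.0931, -0.0004)

-0.0004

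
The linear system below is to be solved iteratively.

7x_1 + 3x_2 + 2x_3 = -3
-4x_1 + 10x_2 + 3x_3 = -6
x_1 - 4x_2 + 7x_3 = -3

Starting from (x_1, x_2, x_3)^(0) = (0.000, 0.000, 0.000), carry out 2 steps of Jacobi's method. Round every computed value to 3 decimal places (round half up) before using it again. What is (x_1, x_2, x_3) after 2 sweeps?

Iteration 1:
  x_1 = (-3 - (3)·0.000 - (2)·0.000) / (7) = -0.429
  x_2 = (-6 - (-4)·0.000 - (3)·0.000) / (10) = -0.600
  x_3 = (-3 - (1)·0.000 - (-4)·0.000) / (7) = -0.429
Iteration 2:
  x_1 = (-3 - (3)·-0.600 - (2)·-0.429) / (7) = -0.049
  x_2 = (-6 - (-4)·-0.429 - (3)·-0.429) / (10) = -0.643
  x_3 = (-3 - (1)·-0.429 - (-4)·-0.600) / (7) = -0.710

(-0.049, -0.643, -0.710)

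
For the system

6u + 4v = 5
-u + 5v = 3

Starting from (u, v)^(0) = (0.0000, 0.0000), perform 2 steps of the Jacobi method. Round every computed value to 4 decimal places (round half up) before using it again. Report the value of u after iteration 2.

0.4333

Iteration 1:
  u = (5 - (4)·0.0000) / (6) = 0.8333
  v = (3 - (-1)·0.0000) / (5) = 0.6000
Iteration 2:
  u = (5 - (4)·0.6000) / (6) = 0.4333
  v = (3 - (-1)·0.8333) / (5) = 0.7667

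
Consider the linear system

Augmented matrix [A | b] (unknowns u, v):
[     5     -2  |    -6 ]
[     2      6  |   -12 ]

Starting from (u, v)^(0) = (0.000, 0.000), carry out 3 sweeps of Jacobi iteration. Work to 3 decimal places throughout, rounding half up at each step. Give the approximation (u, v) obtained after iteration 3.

Iteration 1:
  u = (-6 - (-2)·0.000) / (5) = -1.200
  v = (-12 - (2)·0.000) / (6) = -2.000
Iteration 2:
  u = (-6 - (-2)·-2.000) / (5) = -2.000
  v = (-12 - (2)·-1.200) / (6) = -1.600
Iteration 3:
  u = (-6 - (-2)·-1.600) / (5) = -1.840
  v = (-12 - (2)·-2.000) / (6) = -1.333

(-1.840, -1.333)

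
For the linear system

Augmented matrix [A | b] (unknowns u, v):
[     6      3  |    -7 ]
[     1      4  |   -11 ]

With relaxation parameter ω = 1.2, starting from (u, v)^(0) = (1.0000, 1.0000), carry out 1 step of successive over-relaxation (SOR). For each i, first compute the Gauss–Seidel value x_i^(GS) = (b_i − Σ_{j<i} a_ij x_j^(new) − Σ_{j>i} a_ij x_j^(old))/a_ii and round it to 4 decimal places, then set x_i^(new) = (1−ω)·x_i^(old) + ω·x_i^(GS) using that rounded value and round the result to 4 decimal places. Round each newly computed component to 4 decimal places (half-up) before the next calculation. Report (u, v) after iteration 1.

Iteration 1:
  u: GS value = (-7 - (3)·1.0000) / (6) = -1.6667;  u ← (1−ω)·1.0000 + ω·-1.6667 = -2.2000
  v: GS value = (-11 - (1)·-2.2000) / (4) = -2.2000;  v ← (1−ω)·1.0000 + ω·-2.2000 = -2.8400

(-2.2000, -2.8400)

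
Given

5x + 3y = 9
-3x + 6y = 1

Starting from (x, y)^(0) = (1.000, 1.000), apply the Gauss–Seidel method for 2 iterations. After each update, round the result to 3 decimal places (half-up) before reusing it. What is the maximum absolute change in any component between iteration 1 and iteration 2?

Iteration 1:
  x = (9 - (3)·1.000) / (5) = 1.200
  y = (1 - (-3)·1.200) / (6) = 0.767
Iteration 2:
  x = (9 - (3)·0.767) / (5) = 1.340
  y = (1 - (-3)·1.340) / (6) = 0.837
Change: (0.140, 0.070) → max |·| = 0.140

0.140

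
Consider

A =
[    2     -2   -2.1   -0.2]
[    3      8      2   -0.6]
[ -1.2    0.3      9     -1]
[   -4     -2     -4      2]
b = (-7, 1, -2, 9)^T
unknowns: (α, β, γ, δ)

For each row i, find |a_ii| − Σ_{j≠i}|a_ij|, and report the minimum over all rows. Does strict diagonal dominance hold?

row 1: |2| − (2+2.1+0.2) = -2.3
row 2: |8| − (3+2+0.6) = 2.4
row 3: |9| − (1.2+0.3+1) = 6.5
row 4: |2| − (4+2+4) = -8
minimum over rows = -8 → not strictly diagonally dominant

-8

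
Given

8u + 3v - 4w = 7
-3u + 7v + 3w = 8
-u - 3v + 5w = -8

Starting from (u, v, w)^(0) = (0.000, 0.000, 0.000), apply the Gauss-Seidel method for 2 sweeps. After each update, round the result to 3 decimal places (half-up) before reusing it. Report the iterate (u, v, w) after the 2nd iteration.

Iteration 1:
  u = (7 - (3)·0.000 - (-4)·0.000) / (8) = 0.875
  v = (8 - (-3)·0.875 - (3)·0.000) / (7) = 1.518
  w = (-8 - (-1)·0.875 - (-3)·1.518) / (5) = -0.514
Iteration 2:
  u = (7 - (3)·1.518 - (-4)·-0.514) / (8) = 0.049
  v = (8 - (-3)·0.049 - (3)·-0.514) / (7) = 1.384
  w = (-8 - (-1)·0.049 - (-3)·1.384) / (5) = -0.760

(0.049, 1.384, -0.760)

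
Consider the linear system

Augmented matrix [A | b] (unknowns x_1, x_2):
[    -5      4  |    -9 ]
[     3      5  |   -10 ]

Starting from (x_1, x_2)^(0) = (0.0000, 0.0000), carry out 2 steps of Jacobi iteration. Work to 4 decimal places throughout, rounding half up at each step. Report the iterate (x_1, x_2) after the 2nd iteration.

Iteration 1:
  x_1 = (-9 - (4)·0.0000) / (-5) = 1.8000
  x_2 = (-10 - (3)·0.0000) / (5) = -2.0000
Iteration 2:
  x_1 = (-9 - (4)·-2.0000) / (-5) = 0.2000
  x_2 = (-10 - (3)·1.8000) / (5) = -3.0800

(0.2000, -3.0800)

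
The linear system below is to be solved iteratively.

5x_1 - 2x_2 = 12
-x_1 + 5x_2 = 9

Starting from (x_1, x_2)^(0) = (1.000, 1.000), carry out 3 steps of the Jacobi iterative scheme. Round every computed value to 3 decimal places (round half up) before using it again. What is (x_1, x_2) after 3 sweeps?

(3.344, 2.440)

Iteration 1:
  x_1 = (12 - (-2)·1.000) / (5) = 2.800
  x_2 = (9 - (-1)·1.000) / (5) = 2.000
Iteration 2:
  x_1 = (12 - (-2)·2.000) / (5) = 3.200
  x_2 = (9 - (-1)·2.800) / (5) = 2.360
Iteration 3:
  x_1 = (12 - (-2)·2.360) / (5) = 3.344
  x_2 = (9 - (-1)·3.200) / (5) = 2.440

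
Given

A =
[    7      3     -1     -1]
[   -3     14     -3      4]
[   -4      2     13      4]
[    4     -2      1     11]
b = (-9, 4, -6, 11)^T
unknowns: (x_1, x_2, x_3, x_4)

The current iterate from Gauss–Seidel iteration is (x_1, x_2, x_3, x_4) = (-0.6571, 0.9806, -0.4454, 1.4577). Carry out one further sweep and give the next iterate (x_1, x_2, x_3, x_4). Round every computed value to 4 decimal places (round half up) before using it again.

One sweep:
  x_1 = (-9 - (3)·0.9806 - (-1)·-0.4454 - (-1)·1.4577) / (7) = -1.5614
  x_2 = (4 - (-3)·-1.5614 - (-3)·-0.4454 - (4)·1.4577) / (14) = -0.5608
  x_3 = (-6 - (-4)·-1.5614 - (2)·-0.5608 - (4)·1.4577) / (13) = -1.3042
  x_4 = (11 - (4)·-1.5614 - (-2)·-0.5608 - (1)·-1.3042) / (11) = 1.5844

(-1.5614, -0.5608, -1.3042, 1.5844)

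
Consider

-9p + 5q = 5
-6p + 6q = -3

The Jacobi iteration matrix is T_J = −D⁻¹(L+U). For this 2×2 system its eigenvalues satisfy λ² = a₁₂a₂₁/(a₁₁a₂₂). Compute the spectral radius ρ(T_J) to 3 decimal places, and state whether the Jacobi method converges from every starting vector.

a₁₂a₂₁/(a₁₁a₂₂) = (5)·(-6) / ((-9)·(6)) = 0.555556
ρ = √|0.555556| = √0.555556 = 0.745
ρ < 1, so Jacobi converges

0.745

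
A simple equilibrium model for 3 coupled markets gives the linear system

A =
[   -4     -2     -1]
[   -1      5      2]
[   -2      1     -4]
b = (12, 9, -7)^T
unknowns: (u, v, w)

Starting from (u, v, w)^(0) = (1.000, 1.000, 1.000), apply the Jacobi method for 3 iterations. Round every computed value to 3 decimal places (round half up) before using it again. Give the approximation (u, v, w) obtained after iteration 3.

Iteration 1:
  u = (12 - (-2)·1.000 - (-1)·1.000) / (-4) = -3.750
  v = (9 - (-1)·1.000 - (2)·1.000) / (5) = 1.600
  w = (-7 - (-2)·1.000 - (1)·1.000) / (-4) = 1.500
Iteration 2:
  u = (12 - (-2)·1.600 - (-1)·1.500) / (-4) = -4.175
  v = (9 - (-1)·-3.750 - (2)·1.500) / (5) = 0.450
  w = (-7 - (-2)·-3.750 - (1)·1.600) / (-4) = 4.025
Iteration 3:
  u = (12 - (-2)·0.450 - (-1)·4.025) / (-4) = -4.231
  v = (9 - (-1)·-4.175 - (2)·4.025) / (5) = -0.645
  w = (-7 - (-2)·-4.175 - (1)·0.450) / (-4) = 3.950

(-4.231, -0.645, 3.950)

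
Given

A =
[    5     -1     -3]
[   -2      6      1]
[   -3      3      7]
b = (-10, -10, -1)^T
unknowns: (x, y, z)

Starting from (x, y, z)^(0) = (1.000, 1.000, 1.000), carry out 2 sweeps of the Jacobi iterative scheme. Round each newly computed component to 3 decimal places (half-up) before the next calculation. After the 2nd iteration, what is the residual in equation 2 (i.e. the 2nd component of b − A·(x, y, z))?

Iteration 1:
  x = (-10 - (-1)·1.000 - (-3)·1.000) / (5) = -1.200
  y = (-10 - (-2)·1.000 - (1)·1.000) / (6) = -1.500
  z = (-1 - (-3)·1.000 - (3)·1.000) / (7) = -0.143
Iteration 2:
  x = (-10 - (-1)·-1.500 - (-3)·-0.143) / (5) = -2.386
  y = (-10 - (-2)·-1.200 - (1)·-0.143) / (6) = -2.043
  z = (-1 - (-3)·-1.200 - (3)·-1.500) / (7) = -0.014
Residual b − A·x = (-0.155, -2.500, -1.931)

-2.500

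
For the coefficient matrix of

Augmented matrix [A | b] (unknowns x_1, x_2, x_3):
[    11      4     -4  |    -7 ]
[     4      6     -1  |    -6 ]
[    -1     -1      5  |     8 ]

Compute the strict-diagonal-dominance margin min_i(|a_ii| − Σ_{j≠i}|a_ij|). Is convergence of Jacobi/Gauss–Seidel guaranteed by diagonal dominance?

1

row 1: |11| − (4+4) = 3
row 2: |6| − (4+1) = 1
row 3: |5| − (1+1) = 3
minimum over rows = 1 → strictly diagonally dominant (convergence guaranteed)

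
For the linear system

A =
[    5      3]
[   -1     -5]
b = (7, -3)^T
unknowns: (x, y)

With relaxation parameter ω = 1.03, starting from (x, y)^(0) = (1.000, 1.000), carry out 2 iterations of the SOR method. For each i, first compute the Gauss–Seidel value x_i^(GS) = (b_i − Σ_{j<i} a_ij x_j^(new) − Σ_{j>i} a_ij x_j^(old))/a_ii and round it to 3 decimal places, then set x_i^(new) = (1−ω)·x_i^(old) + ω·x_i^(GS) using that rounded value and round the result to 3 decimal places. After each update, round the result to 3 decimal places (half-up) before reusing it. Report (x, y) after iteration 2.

Iteration 1:
  x: GS value = (7 - (3)·1.000) / (5) = 0.800;  x ← (1−ω)·1.000 + ω·0.800 = 0.794
  y: GS value = (-3 - (-1)·0.794) / (-5) = 0.441;  y ← (1−ω)·1.000 + ω·0.441 = 0.424
Iteration 2:
  x: GS value = (7 - (3)·0.424) / (5) = 1.146;  x ← (1−ω)·0.794 + ω·1.146 = 1.157
  y: GS value = (-3 - (-1)·1.157) / (-5) = 0.369;  y ← (1−ω)·0.424 + ω·0.369 = 0.367

(1.157, 0.367)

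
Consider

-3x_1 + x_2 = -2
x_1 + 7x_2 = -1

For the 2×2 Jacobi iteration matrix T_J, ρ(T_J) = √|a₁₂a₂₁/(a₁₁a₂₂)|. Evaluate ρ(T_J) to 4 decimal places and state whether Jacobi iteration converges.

a₁₂a₂₁/(a₁₁a₂₂) = (1)·(1) / ((-3)·(7)) = -0.047619
ρ = √|-0.047619| = √0.047619 = 0.2182
ρ < 1, so Jacobi converges

0.2182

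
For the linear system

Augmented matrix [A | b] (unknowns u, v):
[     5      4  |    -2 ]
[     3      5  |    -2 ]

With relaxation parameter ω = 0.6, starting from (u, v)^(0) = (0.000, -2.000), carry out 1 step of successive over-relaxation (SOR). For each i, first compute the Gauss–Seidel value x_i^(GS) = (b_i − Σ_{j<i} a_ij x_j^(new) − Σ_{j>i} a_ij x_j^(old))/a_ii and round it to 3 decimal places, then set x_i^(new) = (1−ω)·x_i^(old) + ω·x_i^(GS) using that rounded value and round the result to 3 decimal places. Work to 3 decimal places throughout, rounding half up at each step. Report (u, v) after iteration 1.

Iteration 1:
  u: GS value = (-2 - (4)·-2.000) / (5) = 1.200;  u ← (1−ω)·0.000 + ω·1.200 = 0.720
  v: GS value = (-2 - (3)·0.720) / (5) = -0.832;  v ← (1−ω)·-2.000 + ω·-0.832 = -1.299

(0.720, -1.299)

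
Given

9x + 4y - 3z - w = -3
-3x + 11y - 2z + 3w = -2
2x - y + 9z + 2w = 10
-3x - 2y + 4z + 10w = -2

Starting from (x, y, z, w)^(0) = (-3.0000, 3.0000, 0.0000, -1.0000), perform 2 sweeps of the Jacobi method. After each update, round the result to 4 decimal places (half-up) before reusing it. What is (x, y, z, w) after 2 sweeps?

Iteration 1:
  x = (-3 - (4)·3.0000 - (-3)·0.0000 - (-1)·-1.0000) / (9) = -1.7778
  y = (-2 - (-3)·-3.0000 - (-2)·0.0000 - (3)·-1.0000) / (11) = -0.7273
  z = (10 - (2)·-3.0000 - (-1)·3.0000 - (2)·-1.0000) / (9) = 2.3333
  w = (-2 - (-3)·-3.0000 - (-2)·3.0000 - (4)·0.0000) / (10) = -0.5000
Iteration 2:
  x = (-3 - (4)·-0.7273 - (-3)·2.3333 - (-1)·-0.5000) / (9) = 0.7121
  y = (-2 - (-3)·-1.7778 - (-2)·2.3333 - (3)·-0.5000) / (11) = -0.1061
  z = (10 - (2)·-1.7778 - (-1)·-0.7273 - (2)·-0.5000) / (9) = 1.5365
  w = (-2 - (-3)·-1.7778 - (-2)·-0.7273 - (4)·2.3333) / (10) = -1.8121

(0.7121, -0.1061, 1.5365, -1.8121)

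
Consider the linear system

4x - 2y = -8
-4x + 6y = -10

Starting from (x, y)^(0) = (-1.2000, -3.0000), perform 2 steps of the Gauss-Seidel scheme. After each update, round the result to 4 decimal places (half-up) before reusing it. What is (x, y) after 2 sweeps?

Iteration 1:
  x = (-8 - (-2)·-3.0000) / (4) = -3.5000
  y = (-10 - (-4)·-3.5000) / (6) = -4.0000
Iteration 2:
  x = (-8 - (-2)·-4.0000) / (4) = -4.0000
  y = (-10 - (-4)·-4.0000) / (6) = -4.3333

(-4.0000, -4.3333)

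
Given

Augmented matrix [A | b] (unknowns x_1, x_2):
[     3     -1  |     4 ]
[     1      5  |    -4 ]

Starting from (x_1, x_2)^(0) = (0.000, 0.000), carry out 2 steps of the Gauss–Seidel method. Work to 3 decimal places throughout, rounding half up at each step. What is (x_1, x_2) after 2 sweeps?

Iteration 1:
  x_1 = (4 - (-1)·0.000) / (3) = 1.333
  x_2 = (-4 - (1)·1.333) / (5) = -1.067
Iteration 2:
  x_1 = (4 - (-1)·-1.067) / (3) = 0.978
  x_2 = (-4 - (1)·0.978) / (5) = -0.996

(0.978, -0.996)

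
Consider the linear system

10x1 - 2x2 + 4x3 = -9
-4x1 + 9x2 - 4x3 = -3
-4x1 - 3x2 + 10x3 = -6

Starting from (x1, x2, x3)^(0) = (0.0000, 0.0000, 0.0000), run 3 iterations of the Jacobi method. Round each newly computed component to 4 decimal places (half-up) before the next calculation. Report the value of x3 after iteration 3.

Iteration 1:
  x1 = (-9 - (-2)·0.0000 - (4)·0.0000) / (10) = -0.9000
  x2 = (-3 - (-4)·0.0000 - (-4)·0.0000) / (9) = -0.3333
  x3 = (-6 - (-4)·0.0000 - (-3)·0.0000) / (10) = -0.6000
Iteration 2:
  x1 = (-9 - (-2)·-0.3333 - (4)·-0.6000) / (10) = -0.7267
  x2 = (-3 - (-4)·-0.9000 - (-4)·-0.6000) / (9) = -1.0000
  x3 = (-6 - (-4)·-0.9000 - (-3)·-0.3333) / (10) = -1.0600
Iteration 3:
  x1 = (-9 - (-2)·-1.0000 - (4)·-1.0600) / (10) = -0.6760
  x2 = (-3 - (-4)·-0.7267 - (-4)·-1.0600) / (9) = -1.1274
  x3 = (-6 - (-4)·-0.7267 - (-3)·-1.0000) / (10) = -1.1907

-1.1907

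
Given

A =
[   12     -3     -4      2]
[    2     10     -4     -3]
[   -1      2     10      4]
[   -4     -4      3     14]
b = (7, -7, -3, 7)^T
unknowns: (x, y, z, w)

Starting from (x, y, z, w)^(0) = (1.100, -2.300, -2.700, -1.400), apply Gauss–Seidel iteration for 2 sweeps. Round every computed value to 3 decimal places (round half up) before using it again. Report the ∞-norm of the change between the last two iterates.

Iteration 1:
  x = (7 - (-3)·-2.300 - (-4)·-2.700 - (2)·-1.400) / (12) = -0.658
  y = (-7 - (2)·-0.658 - (-4)·-2.700 - (-3)·-1.400) / (10) = -2.068
  z = (-3 - (-1)·-0.658 - (2)·-2.068 - (4)·-1.400) / (10) = 0.608
  w = (7 - (-4)·-0.658 - (-4)·-2.068 - (3)·0.608) / (14) = -0.409
Iteration 2:
  x = (7 - (-3)·-2.068 - (-4)·0.608 - (2)·-0.409) / (12) = 0.337
  y = (-7 - (2)·0.337 - (-4)·0.608 - (-3)·-0.409) / (10) = -0.647
  z = (-3 - (-1)·0.337 - (2)·-0.647 - (4)·-0.409) / (10) = 0.027
  w = (7 - (-4)·0.337 - (-4)·-0.647 - (3)·0.027) / (14) = 0.406
Change: (0.995, 1.421, -0.581, 0.815) → max |·| = 1.421

1.421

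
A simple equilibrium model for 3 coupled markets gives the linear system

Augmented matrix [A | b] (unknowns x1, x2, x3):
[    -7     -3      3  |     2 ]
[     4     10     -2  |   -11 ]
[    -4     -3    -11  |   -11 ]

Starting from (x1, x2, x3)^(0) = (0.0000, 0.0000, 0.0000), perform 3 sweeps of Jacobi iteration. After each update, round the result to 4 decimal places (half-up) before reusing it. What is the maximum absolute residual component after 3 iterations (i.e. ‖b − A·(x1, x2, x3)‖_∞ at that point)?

Iteration 1:
  x1 = (2 - (-3)·0.0000 - (3)·0.0000) / (-7) = -0.2857
  x2 = (-11 - (4)·0.0000 - (-2)·0.0000) / (10) = -1.1000
  x3 = (-11 - (-4)·0.0000 - (-3)·0.0000) / (-11) = 1.0000
Iteration 2:
  x1 = (2 - (-3)·-1.1000 - (3)·1.0000) / (-7) = 0.6143
  x2 = (-11 - (4)·-0.2857 - (-2)·1.0000) / (10) = -0.7857
  x3 = (-11 - (-4)·-0.2857 - (-3)·-1.1000) / (-11) = 1.4039
Iteration 3:
  x1 = (2 - (-3)·-0.7857 - (3)·1.4039) / (-7) = 0.6527
  x2 = (-11 - (4)·0.6143 - (-2)·1.4039) / (10) = -1.0649
  x3 = (-11 - (-4)·0.6143 - (-3)·-0.7857) / (-11) = 0.9909
Residual b − A·x = (0.4015, -0.9800, -0.6840); ∞-norm = 0.9800

0.9800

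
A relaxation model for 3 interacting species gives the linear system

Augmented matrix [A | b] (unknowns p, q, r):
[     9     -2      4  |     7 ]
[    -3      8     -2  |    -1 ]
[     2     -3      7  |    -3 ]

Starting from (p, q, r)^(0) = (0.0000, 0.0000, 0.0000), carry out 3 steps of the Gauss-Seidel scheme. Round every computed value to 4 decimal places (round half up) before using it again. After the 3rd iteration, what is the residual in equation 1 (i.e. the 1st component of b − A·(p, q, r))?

Iteration 1:
  p = (7 - (-2)·0.0000 - (4)·0.0000) / (9) = 0.7778
  q = (-1 - (-3)·0.7778 - (-2)·0.0000) / (8) = 0.1667
  r = (-3 - (2)·0.7778 - (-3)·0.1667) / (7) = -0.5794
Iteration 2:
  p = (7 - (-2)·0.1667 - (4)·-0.5794) / (9) = 1.0723
  q = (-1 - (-3)·1.0723 - (-2)·-0.5794) / (8) = 0.1323
  r = (-3 - (2)·1.0723 - (-3)·0.1323) / (7) = -0.6782
Iteration 3:
  p = (7 - (-2)·0.1323 - (4)·-0.6782) / (9) = 1.1086
  q = (-1 - (-3)·1.1086 - (-2)·-0.6782) / (8) = 0.1212
  r = (-3 - (2)·1.1086 - (-3)·0.1212) / (7) = -0.6934
Residual b − A·x = (0.0386, -0.0306, 0.0002)

0.0386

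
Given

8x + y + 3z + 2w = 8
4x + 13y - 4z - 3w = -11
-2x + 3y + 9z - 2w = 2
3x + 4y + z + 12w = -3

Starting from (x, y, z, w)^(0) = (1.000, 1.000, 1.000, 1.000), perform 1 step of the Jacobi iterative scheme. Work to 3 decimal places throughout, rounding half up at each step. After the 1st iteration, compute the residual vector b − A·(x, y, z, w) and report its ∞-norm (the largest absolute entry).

Iteration 1:
  x = (8 - (1)·1.000 - (3)·1.000 - (2)·1.000) / (8) = 0.250
  y = (-11 - (4)·1.000 - (-4)·1.000 - (-3)·1.000) / (13) = -0.615
  z = (2 - (-2)·1.000 - (3)·1.000 - (-2)·1.000) / (9) = 0.333
  w = (-3 - (3)·1.000 - (4)·1.000 - (1)·1.000) / (12) = -0.917
Residual b − A·x = (7.450, -5.424, -0.486, 9.381); ∞-norm = 9.381

9.381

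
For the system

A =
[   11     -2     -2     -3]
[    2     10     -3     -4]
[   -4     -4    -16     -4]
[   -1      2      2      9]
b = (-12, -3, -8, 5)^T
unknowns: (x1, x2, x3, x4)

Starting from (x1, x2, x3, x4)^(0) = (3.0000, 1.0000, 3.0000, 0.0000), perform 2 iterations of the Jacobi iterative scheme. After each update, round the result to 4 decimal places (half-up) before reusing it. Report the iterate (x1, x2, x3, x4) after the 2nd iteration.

(-1.1818, -0.3773, 0.5909, 0.6263)

Iteration 1:
  x1 = (-12 - (-2)·1.0000 - (-2)·3.0000 - (-3)·0.0000) / (11) = -0.3636
  x2 = (-3 - (2)·3.0000 - (-3)·3.0000 - (-4)·0.0000) / (10) = 0.0000
  x3 = (-8 - (-4)·3.0000 - (-4)·1.0000 - (-4)·0.0000) / (-16) = -0.5000
  x4 = (5 - (-1)·3.0000 - (2)·1.0000 - (2)·3.0000) / (9) = 0.0000
Iteration 2:
  x1 = (-12 - (-2)·0.0000 - (-2)·-0.5000 - (-3)·0.0000) / (11) = -1.1818
  x2 = (-3 - (2)·-0.3636 - (-3)·-0.5000 - (-4)·0.0000) / (10) = -0.3773
  x3 = (-8 - (-4)·-0.3636 - (-4)·0.0000 - (-4)·0.0000) / (-16) = 0.5909
  x4 = (5 - (-1)·-0.3636 - (2)·0.0000 - (2)·-0.5000) / (9) = 0.6263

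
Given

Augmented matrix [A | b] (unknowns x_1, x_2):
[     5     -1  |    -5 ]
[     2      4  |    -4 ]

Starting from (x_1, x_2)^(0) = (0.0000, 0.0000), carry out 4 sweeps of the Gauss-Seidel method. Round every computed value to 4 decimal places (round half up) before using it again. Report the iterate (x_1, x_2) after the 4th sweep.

Iteration 1:
  x_1 = (-5 - (-1)·0.0000) / (5) = -1.0000
  x_2 = (-4 - (2)·-1.0000) / (4) = -0.5000
Iteration 2:
  x_1 = (-5 - (-1)·-0.5000) / (5) = -1.1000
  x_2 = (-4 - (2)·-1.1000) / (4) = -0.4500
Iteration 3:
  x_1 = (-5 - (-1)·-0.4500) / (5) = -1.0900
  x_2 = (-4 - (2)·-1.0900) / (4) = -0.4550
Iteration 4:
  x_1 = (-5 - (-1)·-0.4550) / (5) = -1.0910
  x_2 = (-4 - (2)·-1.0910) / (4) = -0.4545

(-1.0910, -0.4545)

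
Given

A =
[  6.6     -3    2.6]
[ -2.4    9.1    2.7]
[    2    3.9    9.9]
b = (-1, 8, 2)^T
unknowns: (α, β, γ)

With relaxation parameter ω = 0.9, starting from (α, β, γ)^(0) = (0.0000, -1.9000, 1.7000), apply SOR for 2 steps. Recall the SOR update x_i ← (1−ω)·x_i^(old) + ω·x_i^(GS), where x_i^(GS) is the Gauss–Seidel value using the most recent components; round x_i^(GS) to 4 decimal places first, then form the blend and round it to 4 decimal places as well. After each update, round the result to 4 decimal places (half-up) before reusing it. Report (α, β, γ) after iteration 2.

(-0.6242, 0.4340, 0.2118)

Iteration 1:
  α: GS value = (-1 - (-3)·-1.9000 - (2.6)·1.7000) / (6.6) = -1.6848;  α ← (1−ω)·0.0000 + ω·-1.6848 = -1.5163
  β: GS value = (8 - (-2.4)·-1.5163 - (2.7)·1.7000) / (9.1) = -0.0252;  β ← (1−ω)·-1.9000 + ω·-0.0252 = -0.2127
  γ: GS value = (2 - (2)·-1.5163 - (3.9)·-0.2127) / (9.9) = 0.5921;  γ ← (1−ω)·1.7000 + ω·0.5921 = 0.7029
Iteration 2:
  α: GS value = (-1 - (-3)·-0.2127 - (2.6)·0.7029) / (6.6) = -0.5251;  α ← (1−ω)·-1.5163 + ω·-0.5251 = -0.6242
  β: GS value = (8 - (-2.4)·-0.6242 - (2.7)·0.7029) / (9.1) = 0.5059;  β ← (1−ω)·-0.2127 + ω·0.5059 = 0.4340
  γ: GS value = (2 - (2)·-0.6242 - (3.9)·0.4340) / (9.9) = 0.1572;  γ ← (1−ω)·0.7029 + ω·0.1572 = 0.2118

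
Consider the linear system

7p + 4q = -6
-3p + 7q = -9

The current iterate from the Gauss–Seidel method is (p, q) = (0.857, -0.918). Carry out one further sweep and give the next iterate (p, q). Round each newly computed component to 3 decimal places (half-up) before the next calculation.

One sweep:
  p = (-6 - (4)·-0.918) / (7) = -0.333
  q = (-9 - (-3)·-0.333) / (7) = -1.428

(-0.333, -1.428)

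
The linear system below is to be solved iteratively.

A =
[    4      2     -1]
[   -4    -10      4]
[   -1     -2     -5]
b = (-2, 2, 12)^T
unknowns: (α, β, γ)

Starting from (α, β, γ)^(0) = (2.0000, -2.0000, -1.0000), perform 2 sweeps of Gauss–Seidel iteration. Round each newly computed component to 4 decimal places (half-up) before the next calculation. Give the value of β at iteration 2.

Iteration 1:
  α = (-2 - (2)·-2.0000 - (-1)·-1.0000) / (4) = 0.2500
  β = (2 - (-4)·0.2500 - (4)·-1.0000) / (-10) = -0.7000
  γ = (12 - (-1)·0.2500 - (-2)·-0.7000) / (-5) = -2.1700
Iteration 2:
  α = (-2 - (2)·-0.7000 - (-1)·-2.1700) / (4) = -0.6925
  β = (2 - (-4)·-0.6925 - (4)·-2.1700) / (-10) = -0.7910
  γ = (12 - (-1)·-0.6925 - (-2)·-0.7910) / (-5) = -1.9451

-0.7910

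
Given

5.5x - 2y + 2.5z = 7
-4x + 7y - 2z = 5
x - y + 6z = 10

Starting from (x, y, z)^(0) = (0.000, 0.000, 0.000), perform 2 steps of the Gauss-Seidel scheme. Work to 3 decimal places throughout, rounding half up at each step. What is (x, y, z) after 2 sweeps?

Iteration 1:
  x = (7 - (-2)·0.000 - (2.5)·0.000) / (5.5) = 1.273
  y = (5 - (-4)·1.273 - (-2)·0.000) / (7) = 1.442
  z = (10 - (1)·1.273 - (-1)·1.442) / (6) = 1.695
Iteration 2:
  x = (7 - (-2)·1.442 - (2.5)·1.695) / (5.5) = 1.027
  y = (5 - (-4)·1.027 - (-2)·1.695) / (7) = 1.785
  z = (10 - (1)·1.027 - (-1)·1.785) / (6) = 1.793

(1.027, 1.785, 1.793)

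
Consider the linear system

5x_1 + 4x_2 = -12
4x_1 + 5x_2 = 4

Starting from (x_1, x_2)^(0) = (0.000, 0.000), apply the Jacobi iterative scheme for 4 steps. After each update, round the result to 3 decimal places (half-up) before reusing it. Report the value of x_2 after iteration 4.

4.461

Iteration 1:
  x_1 = (-12 - (4)·0.000) / (5) = -2.400
  x_2 = (4 - (4)·0.000) / (5) = 0.800
Iteration 2:
  x_1 = (-12 - (4)·0.800) / (5) = -3.040
  x_2 = (4 - (4)·-2.400) / (5) = 2.720
Iteration 3:
  x_1 = (-12 - (4)·2.720) / (5) = -4.576
  x_2 = (4 - (4)·-3.040) / (5) = 3.232
Iteration 4:
  x_1 = (-12 - (4)·3.232) / (5) = -4.986
  x_2 = (4 - (4)·-4.576) / (5) = 4.461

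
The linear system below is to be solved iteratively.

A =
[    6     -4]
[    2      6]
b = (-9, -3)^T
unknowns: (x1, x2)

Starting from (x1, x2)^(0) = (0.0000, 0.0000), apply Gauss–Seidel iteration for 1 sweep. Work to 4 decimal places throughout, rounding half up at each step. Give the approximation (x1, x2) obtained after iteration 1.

(-1.5000, 0.0000)

Iteration 1:
  x1 = (-9 - (-4)·0.0000) / (6) = -1.5000
  x2 = (-3 - (2)·-1.5000) / (6) = 0.0000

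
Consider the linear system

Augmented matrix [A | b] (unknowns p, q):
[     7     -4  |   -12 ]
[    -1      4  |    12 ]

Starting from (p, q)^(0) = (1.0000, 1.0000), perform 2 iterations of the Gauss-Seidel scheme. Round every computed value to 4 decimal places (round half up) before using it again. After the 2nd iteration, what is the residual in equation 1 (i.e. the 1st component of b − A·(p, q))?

0.9799

Iteration 1:
  p = (-12 - (-4)·1.0000) / (7) = -1.1429
  q = (12 - (-1)·-1.1429) / (4) = 2.7143
Iteration 2:
  p = (-12 - (-4)·2.7143) / (7) = -0.1633
  q = (12 - (-1)·-0.1633) / (4) = 2.9592
Residual b − A·x = (0.9799, -0.0001)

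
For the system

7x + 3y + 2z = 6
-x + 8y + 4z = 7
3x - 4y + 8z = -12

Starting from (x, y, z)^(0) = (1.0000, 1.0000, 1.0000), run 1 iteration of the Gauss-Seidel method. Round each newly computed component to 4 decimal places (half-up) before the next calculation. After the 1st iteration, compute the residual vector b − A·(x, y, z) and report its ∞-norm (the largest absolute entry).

Iteration 1:
  x = (6 - (3)·1.0000 - (2)·1.0000) / (7) = 0.1429
  y = (7 - (-1)·0.1429 - (4)·1.0000) / (8) = 0.3929
  z = (-12 - (3)·0.1429 - (-4)·0.3929) / (8) = -1.3571
Residual b − A·x = (6.5352, 9.4281, -0.0003); ∞-norm = 9.4281

9.4281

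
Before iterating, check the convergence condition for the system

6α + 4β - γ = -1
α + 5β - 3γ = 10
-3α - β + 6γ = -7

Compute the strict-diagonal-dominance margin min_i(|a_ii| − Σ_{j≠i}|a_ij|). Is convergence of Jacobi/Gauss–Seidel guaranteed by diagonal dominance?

row 1: |6| − (4+1) = 1
row 2: |5| − (1+3) = 1
row 3: |6| − (3+1) = 2
minimum over rows = 1 → strictly diagonally dominant (convergence guaranteed)

1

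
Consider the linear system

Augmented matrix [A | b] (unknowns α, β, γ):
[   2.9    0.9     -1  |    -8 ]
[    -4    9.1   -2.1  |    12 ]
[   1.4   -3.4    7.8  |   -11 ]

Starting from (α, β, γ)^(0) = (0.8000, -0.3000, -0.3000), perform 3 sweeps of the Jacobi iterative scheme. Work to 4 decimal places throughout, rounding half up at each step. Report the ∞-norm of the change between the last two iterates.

1.0927

Iteration 1:
  α = (-8 - (0.9)·-0.3000 - (-1)·-0.3000) / (2.9) = -2.7690
  β = (12 - (-4)·0.8000 - (-2.1)·-0.3000) / (9.1) = 1.6011
  γ = (-11 - (1.4)·0.8000 - (-3.4)·-0.3000) / (7.8) = -1.6846
Iteration 2:
  α = (-8 - (0.9)·1.6011 - (-1)·-1.6846) / (2.9) = -3.8364
  β = (12 - (-4)·-2.7690 - (-2.1)·-1.6846) / (9.1) = -0.2872
  γ = (-11 - (1.4)·-2.7690 - (-3.4)·1.6011) / (7.8) = -0.2153
Iteration 3:
  α = (-8 - (0.9)·-0.2872 - (-1)·-0.2153) / (2.9) = -2.7437
  β = (12 - (-4)·-3.8364 - (-2.1)·-0.2153) / (9.1) = -0.4173
  γ = (-11 - (1.4)·-3.8364 - (-3.4)·-0.2872) / (7.8) = -0.8469
Change: (1.0927, -0.1301, -0.6316) → max |·| = 1.0927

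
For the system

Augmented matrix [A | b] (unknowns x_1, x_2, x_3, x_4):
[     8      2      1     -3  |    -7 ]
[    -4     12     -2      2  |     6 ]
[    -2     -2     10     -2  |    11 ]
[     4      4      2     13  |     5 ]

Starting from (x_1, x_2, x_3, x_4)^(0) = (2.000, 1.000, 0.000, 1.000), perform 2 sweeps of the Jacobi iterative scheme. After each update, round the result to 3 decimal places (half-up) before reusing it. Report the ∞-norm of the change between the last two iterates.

Iteration 1:
  x_1 = (-7 - (2)·1.000 - (1)·0.000 - (-3)·1.000) / (8) = -0.750
  x_2 = (6 - (-4)·2.000 - (-2)·0.000 - (2)·1.000) / (12) = 1.000
  x_3 = (11 - (-2)·2.000 - (-2)·1.000 - (-2)·1.000) / (10) = 1.900
  x_4 = (5 - (4)·2.000 - (4)·1.000 - (2)·0.000) / (13) = -0.538
Iteration 2:
  x_1 = (-7 - (2)·1.000 - (1)·1.900 - (-3)·-0.538) / (8) = -1.564
  x_2 = (6 - (-4)·-0.750 - (-2)·1.900 - (2)·-0.538) / (12) = 0.656
  x_3 = (11 - (-2)·-0.750 - (-2)·1.000 - (-2)·-0.538) / (10) = 1.042
  x_4 = (5 - (4)·-0.750 - (4)·1.000 - (2)·1.900) / (13) = 0.015
Change: (-0.814, -0.344, -0.858, 0.553) → max |·| = 0.858

0.858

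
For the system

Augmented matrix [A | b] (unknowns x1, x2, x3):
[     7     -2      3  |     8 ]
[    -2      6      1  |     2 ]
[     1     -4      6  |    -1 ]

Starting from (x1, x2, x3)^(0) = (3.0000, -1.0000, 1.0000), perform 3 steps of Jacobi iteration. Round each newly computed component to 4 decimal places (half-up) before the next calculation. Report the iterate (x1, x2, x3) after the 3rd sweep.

(1.1111, 0.9259, -0.0423)

Iteration 1:
  x1 = (8 - (-2)·-1.0000 - (3)·1.0000) / (7) = 0.4286
  x2 = (2 - (-2)·3.0000 - (1)·1.0000) / (6) = 1.1667
  x3 = (-1 - (1)·3.0000 - (-4)·-1.0000) / (6) = -1.3333
Iteration 2:
  x1 = (8 - (-2)·1.1667 - (3)·-1.3333) / (7) = 2.0476
  x2 = (2 - (-2)·0.4286 - (1)·-1.3333) / (6) = 0.6984
  x3 = (-1 - (1)·0.4286 - (-4)·1.1667) / (6) = 0.5397
Iteration 3:
  x1 = (8 - (-2)·0.6984 - (3)·0.5397) / (7) = 1.1111
  x2 = (2 - (-2)·2.0476 - (1)·0.5397) / (6) = 0.9259
  x3 = (-1 - (1)·2.0476 - (-4)·0.6984) / (6) = -0.0423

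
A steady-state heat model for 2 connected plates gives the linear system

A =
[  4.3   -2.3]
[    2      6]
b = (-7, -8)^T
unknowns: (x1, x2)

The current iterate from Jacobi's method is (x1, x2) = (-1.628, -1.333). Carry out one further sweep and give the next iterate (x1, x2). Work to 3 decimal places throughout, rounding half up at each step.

One sweep:
  x1 = (-7 - (-2.3)·-1.333) / (4.3) = -2.341
  x2 = (-8 - (2)·-1.628) / (6) = -0.791

(-2.341, -0.791)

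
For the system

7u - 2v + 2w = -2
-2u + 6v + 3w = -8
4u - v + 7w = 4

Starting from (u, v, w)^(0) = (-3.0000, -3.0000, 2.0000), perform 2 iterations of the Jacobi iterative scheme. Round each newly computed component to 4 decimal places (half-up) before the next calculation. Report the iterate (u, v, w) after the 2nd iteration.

Iteration 1:
  u = (-2 - (-2)·-3.0000 - (2)·2.0000) / (7) = -1.7143
  v = (-8 - (-2)·-3.0000 - (3)·2.0000) / (6) = -3.3333
  w = (4 - (4)·-3.0000 - (-1)·-3.0000) / (7) = 1.8571
Iteration 2:
  u = (-2 - (-2)·-3.3333 - (2)·1.8571) / (7) = -1.7687
  v = (-8 - (-2)·-1.7143 - (3)·1.8571) / (6) = -2.8333
  w = (4 - (4)·-1.7143 - (-1)·-3.3333) / (7) = 1.0748

(-1.7687, -2.8333, 1.0748)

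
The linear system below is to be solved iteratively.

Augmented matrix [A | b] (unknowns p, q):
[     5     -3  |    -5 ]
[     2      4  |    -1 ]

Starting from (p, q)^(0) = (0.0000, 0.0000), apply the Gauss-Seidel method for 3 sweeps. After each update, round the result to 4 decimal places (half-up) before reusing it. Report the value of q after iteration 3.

Iteration 1:
  p = (-5 - (-3)·0.0000) / (5) = -1.0000
  q = (-1 - (2)·-1.0000) / (4) = 0.2500
Iteration 2:
  p = (-5 - (-3)·0.2500) / (5) = -0.8500
  q = (-1 - (2)·-0.8500) / (4) = 0.1750
Iteration 3:
  p = (-5 - (-3)·0.1750) / (5) = -0.8950
  q = (-1 - (2)·-0.8950) / (4) = 0.1975

0.1975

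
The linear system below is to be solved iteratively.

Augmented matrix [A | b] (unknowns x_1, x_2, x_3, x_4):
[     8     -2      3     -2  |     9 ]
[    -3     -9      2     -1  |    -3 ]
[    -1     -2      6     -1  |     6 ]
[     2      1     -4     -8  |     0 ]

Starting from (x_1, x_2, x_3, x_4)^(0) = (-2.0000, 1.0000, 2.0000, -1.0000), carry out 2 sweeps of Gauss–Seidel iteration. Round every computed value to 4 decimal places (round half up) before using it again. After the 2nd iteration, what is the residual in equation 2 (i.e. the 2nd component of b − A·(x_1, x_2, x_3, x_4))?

-0.0453

Iteration 1:
  x_1 = (9 - (-2)·1.0000 - (3)·2.0000 - (-2)·-1.0000) / (8) = 0.3750
  x_2 = (-3 - (-3)·0.3750 - (2)·2.0000 - (-1)·-1.0000) / (-9) = 0.7639
  x_3 = (6 - (-1)·0.3750 - (-2)·0.7639 - (-1)·-1.0000) / (6) = 1.1505
  x_4 = (0 - (2)·0.3750 - (1)·0.7639 - (-4)·1.1505) / (-8) = -0.3860
Iteration 2:
  x_1 = (9 - (-2)·0.7639 - (3)·1.1505 - (-2)·-0.3860) / (8) = 0.7880
  x_2 = (-3 - (-3)·0.7880 - (2)·1.1505 - (-1)·-0.3860) / (-9) = 0.3692
  x_3 = (6 - (-1)·0.7880 - (-2)·0.3692 - (-1)·-0.3860) / (6) = 1.1901
  x_4 = (0 - (2)·0.7880 - (1)·0.3692 - (-4)·1.1901) / (-8) = -0.3519
Residual b − A·x = (-0.8397, -0.0453, 0.0339, 0.0000)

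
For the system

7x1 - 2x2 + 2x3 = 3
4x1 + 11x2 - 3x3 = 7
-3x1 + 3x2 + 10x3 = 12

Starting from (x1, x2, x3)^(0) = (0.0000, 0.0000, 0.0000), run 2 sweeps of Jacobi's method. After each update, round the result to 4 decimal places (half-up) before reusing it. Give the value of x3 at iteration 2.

1.1377

Iteration 1:
  x1 = (3 - (-2)·0.0000 - (2)·0.0000) / (7) = 0.4286
  x2 = (7 - (4)·0.0000 - (-3)·0.0000) / (11) = 0.6364
  x3 = (12 - (-3)·0.0000 - (3)·0.0000) / (10) = 1.2000
Iteration 2:
  x1 = (3 - (-2)·0.6364 - (2)·1.2000) / (7) = 0.2675
  x2 = (7 - (4)·0.4286 - (-3)·1.2000) / (11) = 0.8078
  x3 = (12 - (-3)·0.4286 - (3)·0.6364) / (10) = 1.1377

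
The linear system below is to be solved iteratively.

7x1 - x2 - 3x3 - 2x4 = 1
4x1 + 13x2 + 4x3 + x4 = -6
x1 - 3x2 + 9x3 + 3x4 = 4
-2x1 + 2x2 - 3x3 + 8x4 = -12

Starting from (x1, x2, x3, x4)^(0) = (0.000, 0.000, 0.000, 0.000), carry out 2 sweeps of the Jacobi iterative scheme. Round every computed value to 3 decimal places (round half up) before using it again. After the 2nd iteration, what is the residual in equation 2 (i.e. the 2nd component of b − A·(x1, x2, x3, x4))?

-0.423

Iteration 1:
  x1 = (1 - (-1)·0.000 - (-3)·0.000 - (-2)·0.000) / (7) = 0.143
  x2 = (-6 - (4)·0.000 - (4)·0.000 - (1)·0.000) / (13) = -0.462
  x3 = (4 - (1)·0.000 - (-3)·0.000 - (3)·0.000) / (9) = 0.444
  x4 = (-12 - (-2)·0.000 - (2)·0.000 - (-3)·0.000) / (8) = -1.500
Iteration 2:
  x1 = (1 - (-1)·-0.462 - (-3)·0.444 - (-2)·-1.500) / (7) = -0.161
  x2 = (-6 - (4)·0.143 - (4)·0.444 - (1)·-1.500) / (13) = -0.527
  x3 = (4 - (1)·0.143 - (-3)·-0.462 - (3)·-1.500) / (9) = 0.775
  x4 = (-12 - (-2)·0.143 - (2)·-0.462 - (-3)·0.444) / (8) = -1.182
Residual b − A·x = (1.561, -0.423, -0.849, 0.513)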